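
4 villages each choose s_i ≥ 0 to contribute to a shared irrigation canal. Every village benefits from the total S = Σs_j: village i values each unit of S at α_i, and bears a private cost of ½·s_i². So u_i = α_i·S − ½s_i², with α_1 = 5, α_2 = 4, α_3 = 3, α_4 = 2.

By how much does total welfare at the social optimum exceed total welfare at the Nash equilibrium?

223

Village i's FOC: ∂u_i/∂s_i = α_i − s_i = 0, so s_i* = α_i.
NE contributions = (5, 4, 3, 2); S = 14.
W^NE = (Σα)·S − ½Σα_i² = 14² − ½·54 = 169.
Planner sets s_i = Σα_j = 14 for every i, so S^SO = 4·14 = 56.
W^SO = (Σα)·S^SO − ½·4·(Σα)² = (4/2)·14² = 392.
Deadweight loss = W^SO − W^NE = 223.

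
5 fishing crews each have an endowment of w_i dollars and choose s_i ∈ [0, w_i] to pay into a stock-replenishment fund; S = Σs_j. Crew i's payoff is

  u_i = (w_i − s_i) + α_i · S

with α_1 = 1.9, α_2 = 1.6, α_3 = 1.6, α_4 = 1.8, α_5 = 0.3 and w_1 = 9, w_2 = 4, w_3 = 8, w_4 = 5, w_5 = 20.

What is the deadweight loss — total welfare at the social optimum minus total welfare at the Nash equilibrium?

124

∂u_i/∂s_i = α_i − 1, so crew i contributes w_i if α_i > 1, else 0.
α_i > 1 for i ∈ {1, 2, 3, 4}; NE contributions (9, 4, 8, 5, 0), S = 26.
W^NE = Σw_i − S^NE + (Σα_i)·S^NE = 46 + 6.2·26 = 207.2.
Planner: ∂(Σu_j)/∂s_i = Σα_j − 1 = 6.2 > 0, so everyone contributes w_i; S^SO = 46, W^SO = 46 + 6.2·46 = 331.2.
Deadweight loss = 124.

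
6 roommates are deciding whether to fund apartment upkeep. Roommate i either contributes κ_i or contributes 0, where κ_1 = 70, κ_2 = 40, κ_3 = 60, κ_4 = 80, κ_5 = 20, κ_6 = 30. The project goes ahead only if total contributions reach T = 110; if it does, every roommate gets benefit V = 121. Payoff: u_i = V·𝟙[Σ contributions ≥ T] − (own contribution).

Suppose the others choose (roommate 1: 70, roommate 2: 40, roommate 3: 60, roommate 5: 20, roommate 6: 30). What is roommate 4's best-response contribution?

0

Others' total = 220 ≥ 110; contributing adds cost 80 for no extra benefit.
Best response: 0.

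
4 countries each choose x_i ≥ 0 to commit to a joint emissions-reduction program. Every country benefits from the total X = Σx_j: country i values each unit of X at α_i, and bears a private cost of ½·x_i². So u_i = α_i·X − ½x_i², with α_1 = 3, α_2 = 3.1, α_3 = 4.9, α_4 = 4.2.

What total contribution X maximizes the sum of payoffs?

Planner FOC: ∂(Σu_j)/∂x_i = (Σα_j) − x_i = 0, so x_i^SO = Σα_j = 15.2 for every i; X^SO = 60.8.

60.8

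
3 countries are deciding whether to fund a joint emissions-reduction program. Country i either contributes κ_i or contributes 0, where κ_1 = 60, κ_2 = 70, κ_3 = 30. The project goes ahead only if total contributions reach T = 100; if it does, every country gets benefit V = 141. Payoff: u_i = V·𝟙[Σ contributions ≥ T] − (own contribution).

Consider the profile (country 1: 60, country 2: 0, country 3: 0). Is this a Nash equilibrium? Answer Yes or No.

Total = 60 < 100: not provided.
Country 1 (pledges 60, payoff -60): dropping to 0 → total 0, payoff 0. Profitable deviation.

No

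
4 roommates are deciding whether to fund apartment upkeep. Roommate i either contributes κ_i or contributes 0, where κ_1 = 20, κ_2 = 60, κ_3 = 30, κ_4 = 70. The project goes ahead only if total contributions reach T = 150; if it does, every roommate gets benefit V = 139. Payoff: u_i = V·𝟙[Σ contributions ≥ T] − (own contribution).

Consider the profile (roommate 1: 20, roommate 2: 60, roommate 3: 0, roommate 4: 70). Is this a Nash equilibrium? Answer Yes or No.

Total = 150 ≥ 150: provided.
Roommate 1 (pledges 20, payoff 119): dropping to 0 → total 130, payoff 0. No gain.
Roommate 2 (pledges 60, payoff 79): dropping to 0 → total 90, payoff 0. No gain.
Roommate 3 (pledges 0, payoff 139): pledging 30 → total 180, payoff 109. No gain.
Roommate 4 (pledges 70, payoff 69): dropping to 0 → total 80, payoff 0. No gain.

Yes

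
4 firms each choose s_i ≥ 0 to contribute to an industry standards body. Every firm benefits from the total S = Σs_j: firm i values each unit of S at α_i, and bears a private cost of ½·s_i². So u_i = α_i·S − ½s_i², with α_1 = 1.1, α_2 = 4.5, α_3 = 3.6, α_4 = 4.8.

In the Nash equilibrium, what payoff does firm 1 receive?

Firm i's FOC: ∂u_i/∂s_i = α_i − s_i = 0, so s_i* = α_i.
NE contributions = (1.1, 4.5, 3.6, 4.8); S = 14.
u_1 = α_1·S − ½·(s_1)² = 1.1·14 − ½·1.1² = 14.795.

14.795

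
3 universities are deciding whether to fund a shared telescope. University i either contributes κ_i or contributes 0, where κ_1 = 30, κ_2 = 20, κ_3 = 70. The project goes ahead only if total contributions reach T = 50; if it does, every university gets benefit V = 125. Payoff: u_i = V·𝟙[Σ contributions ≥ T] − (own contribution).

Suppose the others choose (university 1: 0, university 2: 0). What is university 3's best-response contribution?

Others' total = 0. Contributing 70 brings total to 70 ≥ 50: gain V − κ_3 = 55.
Best response: 70.

70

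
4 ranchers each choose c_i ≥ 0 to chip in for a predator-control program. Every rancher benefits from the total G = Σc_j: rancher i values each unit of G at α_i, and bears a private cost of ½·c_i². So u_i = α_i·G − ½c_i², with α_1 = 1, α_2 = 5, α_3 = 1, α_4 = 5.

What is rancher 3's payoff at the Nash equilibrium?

Rancher i's FOC: ∂u_i/∂c_i = α_i − c_i = 0, so c_i* = α_i.
NE contributions = (1, 5, 1, 5); G = 12.
u_3 = α_3·G − ½·(c_3)² = 1·12 − ½·1² = 11.5.

11.5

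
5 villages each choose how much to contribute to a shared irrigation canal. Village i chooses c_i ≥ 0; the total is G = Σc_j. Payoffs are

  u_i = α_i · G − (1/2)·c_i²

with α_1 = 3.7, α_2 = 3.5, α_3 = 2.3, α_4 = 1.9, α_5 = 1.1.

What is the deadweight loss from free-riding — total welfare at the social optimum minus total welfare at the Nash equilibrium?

Village i's FOC: ∂u_i/∂c_i = α_i − c_i = 0, so c_i* = α_i.
NE contributions = (3.7, 3.5, 2.3, 1.9, 1.1); G = 12.5.
W^NE = (Σα)·G − ½Σα_i² = 12.5² − ½·36.05 = 138.225.
Planner sets c_i = Σα_j = 12.5 for every i, so G^SO = 5·12.5 = 62.5.
W^SO = (Σα)·G^SO − ½·5·(Σα)² = (5/2)·12.5² = 390.625.
Deadweight loss = W^SO − W^NE = 252.4.

252.4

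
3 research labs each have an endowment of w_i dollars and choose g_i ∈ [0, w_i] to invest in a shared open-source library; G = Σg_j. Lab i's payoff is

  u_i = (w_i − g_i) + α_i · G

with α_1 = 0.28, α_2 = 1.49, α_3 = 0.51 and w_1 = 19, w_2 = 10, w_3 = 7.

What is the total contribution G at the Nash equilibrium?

∂u_i/∂g_i = α_i − 1, so lab i contributes w_i if α_i > 1, else 0.
α_i > 1 for i ∈ {2}; NE contributions (0, 10, 0), G = 10.

10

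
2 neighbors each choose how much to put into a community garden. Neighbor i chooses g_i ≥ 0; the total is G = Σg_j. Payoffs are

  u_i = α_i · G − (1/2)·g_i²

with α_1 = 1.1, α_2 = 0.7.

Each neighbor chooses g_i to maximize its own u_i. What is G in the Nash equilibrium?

1.8

Neighbor i's FOC: ∂u_i/∂g_i = α_i − g_i = 0, so g_i* = α_i.
NE contributions = (1.1, 0.7); G = 1.8.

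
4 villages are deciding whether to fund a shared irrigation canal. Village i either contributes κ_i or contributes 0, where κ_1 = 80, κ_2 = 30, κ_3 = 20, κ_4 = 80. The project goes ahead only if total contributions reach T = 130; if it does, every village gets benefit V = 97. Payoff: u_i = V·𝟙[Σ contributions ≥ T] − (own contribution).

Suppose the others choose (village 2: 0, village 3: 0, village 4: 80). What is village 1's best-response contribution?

80

Others' total = 80. Contributing 80 brings total to 160 ≥ 130: gain V − κ_1 = 17.
Best response: 80.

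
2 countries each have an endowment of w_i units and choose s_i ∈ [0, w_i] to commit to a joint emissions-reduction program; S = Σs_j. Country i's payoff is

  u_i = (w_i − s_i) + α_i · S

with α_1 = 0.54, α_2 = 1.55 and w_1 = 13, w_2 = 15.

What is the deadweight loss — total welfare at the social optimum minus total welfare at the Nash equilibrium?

∂u_i/∂s_i = α_i − 1, so country i contributes w_i if α_i > 1, else 0.
α_i > 1 for i ∈ {2}; NE contributions (0, 15), S = 15.
W^NE = Σw_i − S^NE + (Σα_i)·S^NE = 28 + 1.09·15 = 44.35.
Planner: ∂(Σu_j)/∂s_i = Σα_j − 1 = 1.09 > 0, so everyone contributes w_i; S^SO = 28, W^SO = 28 + 1.09·28 = 58.52.
Deadweight loss = 14.17.

14.17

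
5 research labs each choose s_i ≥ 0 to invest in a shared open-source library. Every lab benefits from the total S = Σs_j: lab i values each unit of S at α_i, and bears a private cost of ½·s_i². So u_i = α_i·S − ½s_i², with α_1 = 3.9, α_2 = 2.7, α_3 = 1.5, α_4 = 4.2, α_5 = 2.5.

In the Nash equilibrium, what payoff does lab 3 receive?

21.075

Lab i's FOC: ∂u_i/∂s_i = α_i − s_i = 0, so s_i* = α_i.
NE contributions = (3.9, 2.7, 1.5, 4.2, 2.5); S = 14.8.
u_3 = α_3·S − ½·(s_3)² = 1.5·14.8 − ½·1.5² = 21.075.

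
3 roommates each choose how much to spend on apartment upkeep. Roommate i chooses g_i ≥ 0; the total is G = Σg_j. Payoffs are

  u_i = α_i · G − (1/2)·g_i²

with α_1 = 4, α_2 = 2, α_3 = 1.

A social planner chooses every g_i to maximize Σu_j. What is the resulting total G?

21

Planner FOC: ∂(Σu_j)/∂g_i = (Σα_j) − g_i = 0, so g_i^SO = Σα_j = 7 for every i; G^SO = 21.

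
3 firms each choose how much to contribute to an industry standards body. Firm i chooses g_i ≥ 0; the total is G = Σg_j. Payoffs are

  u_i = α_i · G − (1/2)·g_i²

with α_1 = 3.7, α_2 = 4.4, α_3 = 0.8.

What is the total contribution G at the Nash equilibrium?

8.9

Firm i's FOC: ∂u_i/∂g_i = α_i − g_i = 0, so g_i* = α_i.
NE contributions = (3.7, 4.4, 0.8); G = 8.9.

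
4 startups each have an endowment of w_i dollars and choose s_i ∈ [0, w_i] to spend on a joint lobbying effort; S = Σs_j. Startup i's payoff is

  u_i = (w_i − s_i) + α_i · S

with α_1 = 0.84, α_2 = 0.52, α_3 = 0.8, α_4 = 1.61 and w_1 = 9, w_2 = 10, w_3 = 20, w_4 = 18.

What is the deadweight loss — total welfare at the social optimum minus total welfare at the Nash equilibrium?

108.03

∂u_i/∂s_i = α_i − 1, so startup i contributes w_i if α_i > 1, else 0.
α_i > 1 for i ∈ {4}; NE contributions (0, 0, 0, 18), S = 18.
W^NE = Σw_i − S^NE + (Σα_i)·S^NE = 57 + 2.77·18 = 106.86.
Planner: ∂(Σu_j)/∂s_i = Σα_j − 1 = 2.77 > 0, so everyone contributes w_i; S^SO = 57, W^SO = 57 + 2.77·57 = 214.89.
Deadweight loss = 108.03.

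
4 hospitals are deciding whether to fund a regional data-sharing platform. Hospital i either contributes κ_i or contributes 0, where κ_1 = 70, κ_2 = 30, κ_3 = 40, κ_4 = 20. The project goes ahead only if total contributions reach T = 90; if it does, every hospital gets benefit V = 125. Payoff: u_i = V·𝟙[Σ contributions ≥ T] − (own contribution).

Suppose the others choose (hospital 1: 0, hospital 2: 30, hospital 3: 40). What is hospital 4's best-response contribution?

20

Others' total = 70. Contributing 20 brings total to 90 ≥ 90: gain V − κ_4 = 105.
Best response: 20.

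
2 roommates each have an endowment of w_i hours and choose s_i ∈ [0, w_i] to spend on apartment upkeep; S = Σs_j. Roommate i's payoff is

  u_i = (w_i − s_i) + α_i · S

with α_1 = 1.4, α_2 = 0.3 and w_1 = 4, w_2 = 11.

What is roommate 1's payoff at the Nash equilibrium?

5.6

∂u_i/∂s_i = α_i − 1, so roommate i contributes w_i if α_i > 1, else 0.
α_i > 1 for i ∈ {1}; NE contributions (4, 0), S = 4.
u_1 = (4 − 4) + 1.4·4 = 5.6.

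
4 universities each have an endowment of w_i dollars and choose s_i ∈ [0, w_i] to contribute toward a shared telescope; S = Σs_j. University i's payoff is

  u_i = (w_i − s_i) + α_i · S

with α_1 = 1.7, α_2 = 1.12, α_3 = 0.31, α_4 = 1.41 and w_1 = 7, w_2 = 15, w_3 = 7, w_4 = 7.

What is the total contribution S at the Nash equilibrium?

∂u_i/∂s_i = α_i − 1, so university i contributes w_i if α_i > 1, else 0.
α_i > 1 for i ∈ {1, 2, 4}; NE contributions (7, 15, 0, 7), S = 29.

29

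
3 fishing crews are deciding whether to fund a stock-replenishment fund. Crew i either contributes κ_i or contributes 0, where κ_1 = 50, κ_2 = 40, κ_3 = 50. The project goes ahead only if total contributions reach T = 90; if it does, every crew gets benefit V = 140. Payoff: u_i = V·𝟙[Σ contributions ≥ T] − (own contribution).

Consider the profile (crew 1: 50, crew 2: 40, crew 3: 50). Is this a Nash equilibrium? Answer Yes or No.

Total = 140 ≥ 90: provided.
Crew 1 (pledges 50, payoff 90): dropping to 0 → total 90, payoff 140. Profitable deviation.

No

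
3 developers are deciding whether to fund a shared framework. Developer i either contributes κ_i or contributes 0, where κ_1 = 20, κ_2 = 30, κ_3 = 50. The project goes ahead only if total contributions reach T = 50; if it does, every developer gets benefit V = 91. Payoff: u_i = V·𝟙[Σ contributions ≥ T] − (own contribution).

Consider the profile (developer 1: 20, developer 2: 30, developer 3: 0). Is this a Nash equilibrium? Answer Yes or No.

Yes

Total = 50 ≥ 50: provided.
Developer 1 (pledges 20, payoff 71): dropping to 0 → total 30, payoff 0. No gain.
Developer 2 (pledges 30, payoff 61): dropping to 0 → total 20, payoff 0. No gain.
Developer 3 (pledges 0, payoff 91): pledging 50 → total 100, payoff 41. No gain.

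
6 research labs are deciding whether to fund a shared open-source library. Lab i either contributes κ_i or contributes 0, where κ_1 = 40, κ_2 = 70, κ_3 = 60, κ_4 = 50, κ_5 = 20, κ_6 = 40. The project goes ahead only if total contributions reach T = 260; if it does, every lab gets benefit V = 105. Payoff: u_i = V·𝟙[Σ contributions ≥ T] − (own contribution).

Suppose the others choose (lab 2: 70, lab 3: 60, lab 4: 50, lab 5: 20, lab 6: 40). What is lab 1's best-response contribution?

Others' total = 240. Contributing 40 brings total to 280 ≥ 260: gain V − κ_1 = 65.
Best response: 40.

40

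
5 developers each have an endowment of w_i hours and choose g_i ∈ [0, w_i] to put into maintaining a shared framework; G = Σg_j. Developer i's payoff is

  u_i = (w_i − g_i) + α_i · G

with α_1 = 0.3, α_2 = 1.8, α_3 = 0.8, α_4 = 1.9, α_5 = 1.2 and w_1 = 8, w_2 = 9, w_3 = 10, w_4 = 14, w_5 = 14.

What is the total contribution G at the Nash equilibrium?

∂u_i/∂g_i = α_i − 1, so developer i contributes w_i if α_i > 1, else 0.
α_i > 1 for i ∈ {2, 4, 5}; NE contributions (0, 9, 0, 14, 14), G = 37.

37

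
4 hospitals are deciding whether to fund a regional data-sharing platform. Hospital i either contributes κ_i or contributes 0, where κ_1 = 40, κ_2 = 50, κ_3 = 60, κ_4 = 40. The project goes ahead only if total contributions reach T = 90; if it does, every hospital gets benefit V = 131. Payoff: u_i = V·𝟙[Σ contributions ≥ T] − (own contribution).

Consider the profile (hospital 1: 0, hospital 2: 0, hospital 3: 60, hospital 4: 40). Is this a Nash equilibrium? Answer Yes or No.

Total = 100 ≥ 90: provided.
Hospital 1 (pledges 0, payoff 131): pledging 40 → total 140, payoff 91. No gain.
Hospital 2 (pledges 0, payoff 131): pledging 50 → total 150, payoff 81. No gain.
Hospital 3 (pledges 60, payoff 71): dropping to 0 → total 40, payoff 0. No gain.
Hospital 4 (pledges 40, payoff 91): dropping to 0 → total 60, payoff 0. No gain.

Yes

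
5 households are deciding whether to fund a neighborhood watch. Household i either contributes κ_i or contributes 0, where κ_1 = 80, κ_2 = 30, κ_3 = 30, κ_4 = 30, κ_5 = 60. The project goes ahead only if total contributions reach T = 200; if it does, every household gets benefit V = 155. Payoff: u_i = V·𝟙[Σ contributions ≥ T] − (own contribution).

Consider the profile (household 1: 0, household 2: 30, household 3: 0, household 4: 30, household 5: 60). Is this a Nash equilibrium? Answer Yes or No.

Total = 120 < 200: not provided.
Household 1 (pledges 0, payoff 0): pledging 80 → total 200, payoff 75. Profitable deviation.

No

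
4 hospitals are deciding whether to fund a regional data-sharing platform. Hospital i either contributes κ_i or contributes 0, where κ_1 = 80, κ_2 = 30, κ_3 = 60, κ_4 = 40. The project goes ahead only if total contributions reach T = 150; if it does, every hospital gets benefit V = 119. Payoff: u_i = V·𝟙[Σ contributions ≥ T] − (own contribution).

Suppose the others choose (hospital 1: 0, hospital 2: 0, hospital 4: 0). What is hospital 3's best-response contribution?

0

Others' total = 0. Even contributing 60 gives 60 < 150: no benefit either way.
Best response: 0.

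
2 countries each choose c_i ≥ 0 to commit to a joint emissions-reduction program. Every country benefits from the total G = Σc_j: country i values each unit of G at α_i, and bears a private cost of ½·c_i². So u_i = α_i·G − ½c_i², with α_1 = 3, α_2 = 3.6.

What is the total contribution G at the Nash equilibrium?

6.6

Country i's FOC: ∂u_i/∂c_i = α_i − c_i = 0, so c_i* = α_i.
NE contributions = (3, 3.6); G = 6.6.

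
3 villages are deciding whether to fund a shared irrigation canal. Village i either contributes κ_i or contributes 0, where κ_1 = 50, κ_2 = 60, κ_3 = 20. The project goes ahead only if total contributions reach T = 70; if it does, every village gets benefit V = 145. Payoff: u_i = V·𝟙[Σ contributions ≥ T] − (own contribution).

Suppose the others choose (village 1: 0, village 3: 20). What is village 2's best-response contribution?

60

Others' total = 20. Contributing 60 brings total to 80 ≥ 70: gain V − κ_2 = 85.
Best response: 60.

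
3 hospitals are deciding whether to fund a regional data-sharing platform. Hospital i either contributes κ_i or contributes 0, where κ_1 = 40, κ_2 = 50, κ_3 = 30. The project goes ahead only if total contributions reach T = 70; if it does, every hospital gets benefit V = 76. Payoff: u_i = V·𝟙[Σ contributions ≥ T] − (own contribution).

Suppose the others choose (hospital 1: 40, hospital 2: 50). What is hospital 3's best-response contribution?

Others' total = 90 ≥ 70; contributing adds cost 30 for no extra benefit.
Best response: 0.

0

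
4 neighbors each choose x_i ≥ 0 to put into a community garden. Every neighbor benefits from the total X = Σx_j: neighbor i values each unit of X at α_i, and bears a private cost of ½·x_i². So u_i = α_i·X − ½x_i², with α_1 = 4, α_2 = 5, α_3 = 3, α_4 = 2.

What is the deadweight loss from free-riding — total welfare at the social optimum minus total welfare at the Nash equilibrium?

223

Neighbor i's FOC: ∂u_i/∂x_i = α_i − x_i = 0, so x_i* = α_i.
NE contributions = (4, 5, 3, 2); X = 14.
W^NE = (Σα)·X − ½Σα_i² = 14² − ½·54 = 169.
Planner sets x_i = Σα_j = 14 for every i, so X^SO = 4·14 = 56.
W^SO = (Σα)·X^SO − ½·4·(Σα)² = (4/2)·14² = 392.
Deadweight loss = W^SO − W^NE = 223.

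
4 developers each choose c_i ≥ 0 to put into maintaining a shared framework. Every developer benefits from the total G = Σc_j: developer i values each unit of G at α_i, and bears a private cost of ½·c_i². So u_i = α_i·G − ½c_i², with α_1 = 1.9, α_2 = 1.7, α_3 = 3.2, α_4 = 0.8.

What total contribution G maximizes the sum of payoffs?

Planner FOC: ∂(Σu_j)/∂c_i = (Σα_j) − c_i = 0, so c_i^SO = Σα_j = 7.6 for every i; G^SO = 30.4.

30.4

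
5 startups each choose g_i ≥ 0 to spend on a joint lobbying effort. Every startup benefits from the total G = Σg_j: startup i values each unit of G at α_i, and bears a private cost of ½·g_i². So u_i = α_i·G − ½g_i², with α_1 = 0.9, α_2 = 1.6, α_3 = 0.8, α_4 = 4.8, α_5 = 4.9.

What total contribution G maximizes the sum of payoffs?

65

Planner FOC: ∂(Σu_j)/∂g_i = (Σα_j) − g_i = 0, so g_i^SO = Σα_j = 13 for every i; G^SO = 65.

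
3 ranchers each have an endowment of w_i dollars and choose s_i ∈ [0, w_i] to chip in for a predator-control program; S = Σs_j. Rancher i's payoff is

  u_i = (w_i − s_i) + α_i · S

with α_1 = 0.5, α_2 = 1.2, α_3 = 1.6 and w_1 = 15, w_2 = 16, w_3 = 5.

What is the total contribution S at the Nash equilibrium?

∂u_i/∂s_i = α_i − 1, so rancher i contributes w_i if α_i > 1, else 0.
α_i > 1 for i ∈ {2, 3}; NE contributions (0, 16, 5), S = 21.

21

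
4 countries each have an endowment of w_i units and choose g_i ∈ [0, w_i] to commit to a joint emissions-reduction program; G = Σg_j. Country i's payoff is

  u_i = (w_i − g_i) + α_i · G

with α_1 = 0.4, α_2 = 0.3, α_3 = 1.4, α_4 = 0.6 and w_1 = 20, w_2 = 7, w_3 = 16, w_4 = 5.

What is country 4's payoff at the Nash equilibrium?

∂u_i/∂g_i = α_i − 1, so country i contributes w_i if α_i > 1, else 0.
α_i > 1 for i ∈ {3}; NE contributions (0, 0, 16, 0), G = 16.
u_4 = (5 − 0) + 0.6·16 = 14.6.

14.6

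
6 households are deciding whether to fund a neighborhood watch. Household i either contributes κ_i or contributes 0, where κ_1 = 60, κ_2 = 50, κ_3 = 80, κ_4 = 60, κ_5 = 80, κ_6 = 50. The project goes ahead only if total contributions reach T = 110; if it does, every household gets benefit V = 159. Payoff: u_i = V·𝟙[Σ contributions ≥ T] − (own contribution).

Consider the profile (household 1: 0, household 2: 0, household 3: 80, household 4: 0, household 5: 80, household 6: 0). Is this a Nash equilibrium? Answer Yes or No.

Total = 160 ≥ 110: provided.
Household 1 (pledges 0, payoff 159): pledging 60 → total 220, payoff 99. No gain.
Household 2 (pledges 0, payoff 159): pledging 50 → total 210, payoff 109. No gain.
Household 3 (pledges 80, payoff 79): dropping to 0 → total 80, payoff 0. No gain.
Household 4 (pledges 0, payoff 159): pledging 60 → total 220, payoff 99. No gain.
Household 5 (pledges 80, payoff 79): dropping to 0 → total 80, payoff 0. No gain.
Household 6 (pledges 0, payoff 159): pledging 50 → total 210, payoff 109. No gain.

Yes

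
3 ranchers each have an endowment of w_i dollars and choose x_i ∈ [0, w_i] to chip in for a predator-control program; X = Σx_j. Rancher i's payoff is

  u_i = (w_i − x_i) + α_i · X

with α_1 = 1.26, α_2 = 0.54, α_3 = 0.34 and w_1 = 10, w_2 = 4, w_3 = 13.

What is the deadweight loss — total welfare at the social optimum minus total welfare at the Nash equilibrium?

19.38

∂u_i/∂x_i = α_i − 1, so rancher i contributes w_i if α_i > 1, else 0.
α_i > 1 for i ∈ {1}; NE contributions (10, 0, 0), X = 10.
W^NE = Σw_i − X^NE + (Σα_i)·X^NE = 27 + 1.14·10 = 38.4.
Planner: ∂(Σu_j)/∂x_i = Σα_j − 1 = 1.14 > 0, so everyone contributes w_i; X^SO = 27, W^SO = 27 + 1.14·27 = 57.78.
Deadweight loss = 19.38.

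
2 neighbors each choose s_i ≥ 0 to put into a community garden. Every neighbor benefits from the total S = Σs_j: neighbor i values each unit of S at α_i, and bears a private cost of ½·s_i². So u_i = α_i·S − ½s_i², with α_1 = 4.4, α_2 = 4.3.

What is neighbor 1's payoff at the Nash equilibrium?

28.6

Neighbor i's FOC: ∂u_i/∂s_i = α_i − s_i = 0, so s_i* = α_i.
NE contributions = (4.4, 4.3); S = 8.7.
u_1 = α_1·S − ½·(s_1)² = 4.4·8.7 − ½·4.4² = 28.6.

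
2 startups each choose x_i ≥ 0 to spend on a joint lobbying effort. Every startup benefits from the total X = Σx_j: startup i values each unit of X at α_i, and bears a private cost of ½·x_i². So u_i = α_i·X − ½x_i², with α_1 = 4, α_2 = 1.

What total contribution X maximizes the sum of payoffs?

Planner FOC: ∂(Σu_j)/∂x_i = (Σα_j) − x_i = 0, so x_i^SO = Σα_j = 5 for every i; X^SO = 10.

10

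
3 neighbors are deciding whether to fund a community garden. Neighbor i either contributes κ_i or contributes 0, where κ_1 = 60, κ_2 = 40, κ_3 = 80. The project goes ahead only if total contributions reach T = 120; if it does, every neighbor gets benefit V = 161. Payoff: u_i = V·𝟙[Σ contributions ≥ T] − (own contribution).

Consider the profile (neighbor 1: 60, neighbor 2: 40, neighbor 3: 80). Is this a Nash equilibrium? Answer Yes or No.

No

Total = 180 ≥ 120: provided.
Neighbor 1 (pledges 60, payoff 101): dropping to 0 → total 120, payoff 161. Profitable deviation.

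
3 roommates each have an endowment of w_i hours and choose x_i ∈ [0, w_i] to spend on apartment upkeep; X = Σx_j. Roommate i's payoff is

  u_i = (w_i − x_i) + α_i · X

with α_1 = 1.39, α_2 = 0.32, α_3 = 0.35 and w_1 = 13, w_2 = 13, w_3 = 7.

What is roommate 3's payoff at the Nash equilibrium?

11.55

∂u_i/∂x_i = α_i − 1, so roommate i contributes w_i if α_i > 1, else 0.
α_i > 1 for i ∈ {1}; NE contributions (13, 0, 0), X = 13.
u_3 = (7 − 0) + 0.35·13 = 11.55.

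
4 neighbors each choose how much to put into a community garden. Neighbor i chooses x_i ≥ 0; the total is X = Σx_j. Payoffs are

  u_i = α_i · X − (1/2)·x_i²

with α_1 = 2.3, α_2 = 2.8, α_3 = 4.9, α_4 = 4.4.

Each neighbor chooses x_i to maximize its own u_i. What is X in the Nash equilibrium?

Neighbor i's FOC: ∂u_i/∂x_i = α_i − x_i = 0, so x_i* = α_i.
NE contributions = (2.3, 2.8, 4.9, 4.4); X = 14.4.

14.4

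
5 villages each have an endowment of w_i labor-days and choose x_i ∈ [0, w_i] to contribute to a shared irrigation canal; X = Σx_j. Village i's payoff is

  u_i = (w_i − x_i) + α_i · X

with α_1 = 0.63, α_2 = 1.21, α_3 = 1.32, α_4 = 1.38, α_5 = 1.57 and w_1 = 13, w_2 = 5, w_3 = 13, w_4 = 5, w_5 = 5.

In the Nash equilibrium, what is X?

28

∂u_i/∂x_i = α_i − 1, so village i contributes w_i if α_i > 1, else 0.
α_i > 1 for i ∈ {2, 3, 4, 5}; NE contributions (0, 5, 13, 5, 5), X = 28.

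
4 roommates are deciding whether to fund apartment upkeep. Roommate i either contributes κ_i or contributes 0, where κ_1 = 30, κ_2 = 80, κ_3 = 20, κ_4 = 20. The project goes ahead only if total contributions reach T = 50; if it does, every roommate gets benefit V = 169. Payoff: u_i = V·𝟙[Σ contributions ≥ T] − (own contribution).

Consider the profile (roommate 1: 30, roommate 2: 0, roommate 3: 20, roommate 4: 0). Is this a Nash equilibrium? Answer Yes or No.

Yes

Total = 50 ≥ 50: provided.
Roommate 1 (pledges 30, payoff 139): dropping to 0 → total 20, payoff 0. No gain.
Roommate 2 (pledges 0, payoff 169): pledging 80 → total 130, payoff 89. No gain.
Roommate 3 (pledges 20, payoff 149): dropping to 0 → total 30, payoff 0. No gain.
Roommate 4 (pledges 0, payoff 169): pledging 20 → total 70, payoff 149. No gain.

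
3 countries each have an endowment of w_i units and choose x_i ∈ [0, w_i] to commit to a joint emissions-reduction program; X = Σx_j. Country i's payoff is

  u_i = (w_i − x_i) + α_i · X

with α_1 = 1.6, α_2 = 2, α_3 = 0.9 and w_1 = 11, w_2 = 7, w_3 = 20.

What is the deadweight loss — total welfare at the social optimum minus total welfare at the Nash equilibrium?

70

∂u_i/∂x_i = α_i − 1, so country i contributes w_i if α_i > 1, else 0.
α_i > 1 for i ∈ {1, 2}; NE contributions (11, 7, 0), X = 18.
W^NE = Σw_i − X^NE + (Σα_i)·X^NE = 38 + 3.5·18 = 101.
Planner: ∂(Σu_j)/∂x_i = Σα_j − 1 = 3.5 > 0, so everyone contributes w_i; X^SO = 38, W^SO = 38 + 3.5·38 = 171.
Deadweight loss = 70.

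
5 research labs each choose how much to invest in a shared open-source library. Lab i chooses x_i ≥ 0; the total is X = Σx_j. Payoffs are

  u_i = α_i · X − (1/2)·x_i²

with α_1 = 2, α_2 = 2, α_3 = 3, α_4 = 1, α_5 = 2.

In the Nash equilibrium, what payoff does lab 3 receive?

Lab i's FOC: ∂u_i/∂x_i = α_i − x_i = 0, so x_i* = α_i.
NE contributions = (2, 2, 3, 1, 2); X = 10.
u_3 = α_3·X − ½·(x_3)² = 3·10 − ½·3² = 25.5.

25.5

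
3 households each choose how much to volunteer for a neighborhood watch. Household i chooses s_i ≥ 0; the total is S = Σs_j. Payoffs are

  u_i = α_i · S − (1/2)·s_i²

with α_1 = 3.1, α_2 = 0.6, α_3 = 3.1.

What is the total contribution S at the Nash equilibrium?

6.8

Household i's FOC: ∂u_i/∂s_i = α_i − s_i = 0, so s_i* = α_i.
NE contributions = (3.1, 0.6, 3.1); S = 6.8.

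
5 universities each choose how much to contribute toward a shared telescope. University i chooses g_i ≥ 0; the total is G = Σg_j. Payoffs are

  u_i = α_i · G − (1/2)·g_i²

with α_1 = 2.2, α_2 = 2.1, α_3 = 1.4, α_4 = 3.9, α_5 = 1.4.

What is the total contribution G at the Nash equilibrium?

11

University i's FOC: ∂u_i/∂g_i = α_i − g_i = 0, so g_i* = α_i.
NE contributions = (2.2, 2.1, 1.4, 3.9, 1.4); G = 11.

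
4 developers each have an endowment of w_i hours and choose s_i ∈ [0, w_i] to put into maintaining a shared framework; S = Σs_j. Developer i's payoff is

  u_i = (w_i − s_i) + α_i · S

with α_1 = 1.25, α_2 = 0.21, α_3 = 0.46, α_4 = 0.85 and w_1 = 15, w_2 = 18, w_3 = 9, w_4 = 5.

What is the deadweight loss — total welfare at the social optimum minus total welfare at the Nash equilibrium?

56.64

∂u_i/∂s_i = α_i − 1, so developer i contributes w_i if α_i > 1, else 0.
α_i > 1 for i ∈ {1}; NE contributions (15, 0, 0, 0), S = 15.
W^NE = Σw_i − S^NE + (Σα_i)·S^NE = 47 + 1.77·15 = 73.55.
Planner: ∂(Σu_j)/∂s_i = Σα_j − 1 = 1.77 > 0, so everyone contributes w_i; S^SO = 47, W^SO = 47 + 1.77·47 = 130.19.
Deadweight loss = 56.64.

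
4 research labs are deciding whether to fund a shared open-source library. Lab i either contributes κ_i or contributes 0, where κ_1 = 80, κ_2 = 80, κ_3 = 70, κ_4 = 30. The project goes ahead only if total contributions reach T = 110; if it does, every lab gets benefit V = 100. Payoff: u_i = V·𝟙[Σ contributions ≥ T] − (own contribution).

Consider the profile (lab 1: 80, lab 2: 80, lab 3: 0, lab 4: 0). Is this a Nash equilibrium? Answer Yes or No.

Total = 160 ≥ 110: provided.
Lab 1 (pledges 80, payoff 20): dropping to 0 → total 80, payoff 0. No gain.
Lab 2 (pledges 80, payoff 20): dropping to 0 → total 80, payoff 0. No gain.
Lab 3 (pledges 0, payoff 100): pledging 70 → total 230, payoff 30. No gain.
Lab 4 (pledges 0, payoff 100): pledging 30 → total 190, payoff 70. No gain.

Yes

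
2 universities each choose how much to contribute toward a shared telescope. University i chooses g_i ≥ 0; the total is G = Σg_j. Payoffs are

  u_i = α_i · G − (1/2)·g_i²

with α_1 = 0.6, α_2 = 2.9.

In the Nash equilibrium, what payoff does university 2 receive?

University i's FOC: ∂u_i/∂g_i = α_i − g_i = 0, so g_i* = α_i.
NE contributions = (0.6, 2.9); G = 3.5.
u_2 = α_2·G − ½·(g_2)² = 2.9·3.5 − ½·2.9² = 5.945.

5.945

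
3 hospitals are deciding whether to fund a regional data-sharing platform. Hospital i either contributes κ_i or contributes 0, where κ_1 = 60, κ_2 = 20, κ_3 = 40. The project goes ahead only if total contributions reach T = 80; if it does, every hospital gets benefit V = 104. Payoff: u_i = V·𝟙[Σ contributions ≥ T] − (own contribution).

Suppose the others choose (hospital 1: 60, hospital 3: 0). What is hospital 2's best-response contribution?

20

Others' total = 60. Contributing 20 brings total to 80 ≥ 80: gain V − κ_2 = 84.
Best response: 20.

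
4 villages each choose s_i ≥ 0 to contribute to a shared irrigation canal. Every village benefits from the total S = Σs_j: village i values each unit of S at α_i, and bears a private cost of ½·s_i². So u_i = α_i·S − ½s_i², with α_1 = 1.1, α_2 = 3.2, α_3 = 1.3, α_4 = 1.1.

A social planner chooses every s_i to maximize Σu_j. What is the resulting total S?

Planner FOC: ∂(Σu_j)/∂s_i = (Σα_j) − s_i = 0, so s_i^SO = Σα_j = 6.7 for every i; S^SO = 26.8.

26.8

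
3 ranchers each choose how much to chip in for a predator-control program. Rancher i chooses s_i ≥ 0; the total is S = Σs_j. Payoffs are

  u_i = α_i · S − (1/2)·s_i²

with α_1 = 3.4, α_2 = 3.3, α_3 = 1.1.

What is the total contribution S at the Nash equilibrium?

7.8

Rancher i's FOC: ∂u_i/∂s_i = α_i − s_i = 0, so s_i* = α_i.
NE contributions = (3.4, 3.3, 1.1); S = 7.8.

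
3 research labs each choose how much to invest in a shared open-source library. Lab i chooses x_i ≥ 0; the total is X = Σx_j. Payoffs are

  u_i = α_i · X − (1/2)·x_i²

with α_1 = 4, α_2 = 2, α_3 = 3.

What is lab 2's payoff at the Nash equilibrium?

Lab i's FOC: ∂u_i/∂x_i = α_i − x_i = 0, so x_i* = α_i.
NE contributions = (4, 2, 3); X = 9.
u_2 = α_2·X − ½·(x_2)² = 2·9 − ½·2² = 16.

16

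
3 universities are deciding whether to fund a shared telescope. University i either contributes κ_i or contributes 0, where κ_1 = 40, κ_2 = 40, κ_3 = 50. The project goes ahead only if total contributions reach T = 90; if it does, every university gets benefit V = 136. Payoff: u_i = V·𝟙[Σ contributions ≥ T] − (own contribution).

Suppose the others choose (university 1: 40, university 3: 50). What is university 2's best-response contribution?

0

Others' total = 90 ≥ 90; contributing adds cost 40 for no extra benefit.
Best response: 0.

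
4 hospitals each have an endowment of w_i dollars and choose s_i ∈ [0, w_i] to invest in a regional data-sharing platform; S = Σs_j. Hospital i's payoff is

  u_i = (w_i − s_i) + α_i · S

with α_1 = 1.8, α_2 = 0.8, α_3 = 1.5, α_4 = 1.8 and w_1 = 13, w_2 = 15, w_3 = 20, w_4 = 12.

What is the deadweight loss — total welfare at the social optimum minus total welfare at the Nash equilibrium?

73.5

∂u_i/∂s_i = α_i − 1, so hospital i contributes w_i if α_i > 1, else 0.
α_i > 1 for i ∈ {1, 3, 4}; NE contributions (13, 0, 20, 12), S = 45.
W^NE = Σw_i − S^NE + (Σα_i)·S^NE = 60 + 4.9·45 = 280.5.
Planner: ∂(Σu_j)/∂s_i = Σα_j − 1 = 4.9 > 0, so everyone contributes w_i; S^SO = 60, W^SO = 60 + 4.9·60 = 354.
Deadweight loss = 73.5.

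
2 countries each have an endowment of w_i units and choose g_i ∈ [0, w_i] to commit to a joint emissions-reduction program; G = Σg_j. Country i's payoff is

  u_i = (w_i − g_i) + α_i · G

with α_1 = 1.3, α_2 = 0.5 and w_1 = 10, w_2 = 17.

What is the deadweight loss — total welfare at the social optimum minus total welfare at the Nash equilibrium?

13.6

∂u_i/∂g_i = α_i − 1, so country i contributes w_i if α_i > 1, else 0.
α_i > 1 for i ∈ {1}; NE contributions (10, 0), G = 10.
W^NE = Σw_i − G^NE + (Σα_i)·G^NE = 27 + 0.8·10 = 35.
Planner: ∂(Σu_j)/∂g_i = Σα_j − 1 = 0.8 > 0, so everyone contributes w_i; G^SO = 27, W^SO = 27 + 0.8·27 = 48.6.
Deadweight loss = 13.6.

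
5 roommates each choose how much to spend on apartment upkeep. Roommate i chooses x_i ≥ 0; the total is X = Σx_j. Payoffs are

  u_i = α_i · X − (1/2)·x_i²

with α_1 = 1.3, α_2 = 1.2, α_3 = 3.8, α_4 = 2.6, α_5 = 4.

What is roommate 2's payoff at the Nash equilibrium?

14.76

Roommate i's FOC: ∂u_i/∂x_i = α_i − x_i = 0, so x_i* = α_i.
NE contributions = (1.3, 1.2, 3.8, 2.6, 4); X = 12.9.
u_2 = α_2·X − ½·(x_2)² = 1.2·12.9 − ½·1.2² = 14.76.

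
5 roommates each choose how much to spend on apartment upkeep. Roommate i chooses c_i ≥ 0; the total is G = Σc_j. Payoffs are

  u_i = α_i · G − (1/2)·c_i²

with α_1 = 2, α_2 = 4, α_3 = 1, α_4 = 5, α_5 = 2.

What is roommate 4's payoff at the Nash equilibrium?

57.5

Roommate i's FOC: ∂u_i/∂c_i = α_i − c_i = 0, so c_i* = α_i.
NE contributions = (2, 4, 1, 5, 2); G = 14.
u_4 = α_4·G − ½·(c_4)² = 5·14 − ½·5² = 57.5.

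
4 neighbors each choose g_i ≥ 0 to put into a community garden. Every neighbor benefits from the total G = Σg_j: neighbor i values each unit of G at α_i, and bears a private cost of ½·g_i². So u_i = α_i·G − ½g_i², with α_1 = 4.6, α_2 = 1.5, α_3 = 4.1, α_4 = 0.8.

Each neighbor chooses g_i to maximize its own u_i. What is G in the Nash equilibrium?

Neighbor i's FOC: ∂u_i/∂g_i = α_i − g_i = 0, so g_i* = α_i.
NE contributions = (4.6, 1.5, 4.1, 0.8); G = 11.

11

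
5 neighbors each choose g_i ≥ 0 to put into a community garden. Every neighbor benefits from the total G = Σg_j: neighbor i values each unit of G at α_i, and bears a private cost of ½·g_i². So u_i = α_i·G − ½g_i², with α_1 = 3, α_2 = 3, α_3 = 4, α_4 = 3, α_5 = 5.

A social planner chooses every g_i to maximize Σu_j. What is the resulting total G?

90

Planner FOC: ∂(Σu_j)/∂g_i = (Σα_j) − g_i = 0, so g_i^SO = Σα_j = 18 for every i; G^SO = 90.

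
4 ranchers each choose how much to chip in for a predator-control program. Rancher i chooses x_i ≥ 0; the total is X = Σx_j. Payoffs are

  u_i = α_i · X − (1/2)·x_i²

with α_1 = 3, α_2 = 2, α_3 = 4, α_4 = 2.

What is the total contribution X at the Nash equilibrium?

11

Rancher i's FOC: ∂u_i/∂x_i = α_i − x_i = 0, so x_i* = α_i.
NE contributions = (3, 2, 4, 2); X = 11.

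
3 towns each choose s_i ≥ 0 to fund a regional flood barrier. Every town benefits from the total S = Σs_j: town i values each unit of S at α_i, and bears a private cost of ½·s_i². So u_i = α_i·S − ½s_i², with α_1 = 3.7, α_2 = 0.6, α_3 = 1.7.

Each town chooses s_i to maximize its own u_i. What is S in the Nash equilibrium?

Town i's FOC: ∂u_i/∂s_i = α_i − s_i = 0, so s_i* = α_i.
NE contributions = (3.7, 0.6, 1.7); S = 6.

6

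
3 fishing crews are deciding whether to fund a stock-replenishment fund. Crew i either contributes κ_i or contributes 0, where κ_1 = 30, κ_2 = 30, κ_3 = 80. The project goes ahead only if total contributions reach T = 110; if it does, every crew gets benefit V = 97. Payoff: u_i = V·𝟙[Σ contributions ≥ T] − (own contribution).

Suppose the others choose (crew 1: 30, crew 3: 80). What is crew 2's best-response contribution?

0

Others' total = 110 ≥ 110; contributing adds cost 30 for no extra benefit.
Best response: 0.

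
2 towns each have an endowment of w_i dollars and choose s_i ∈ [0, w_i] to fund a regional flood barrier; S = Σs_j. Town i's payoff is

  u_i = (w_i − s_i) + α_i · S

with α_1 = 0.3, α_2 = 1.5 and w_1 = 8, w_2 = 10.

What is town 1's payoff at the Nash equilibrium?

11

∂u_i/∂s_i = α_i − 1, so town i contributes w_i if α_i > 1, else 0.
α_i > 1 for i ∈ {2}; NE contributions (0, 10), S = 10.
u_1 = (8 − 0) + 0.3·10 = 11.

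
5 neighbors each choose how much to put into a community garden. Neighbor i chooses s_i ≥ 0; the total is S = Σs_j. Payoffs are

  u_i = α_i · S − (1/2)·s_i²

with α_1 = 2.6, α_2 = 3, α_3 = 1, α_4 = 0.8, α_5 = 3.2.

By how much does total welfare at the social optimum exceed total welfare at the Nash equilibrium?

182.36

Neighbor i's FOC: ∂u_i/∂s_i = α_i − s_i = 0, so s_i* = α_i.
NE contributions = (2.6, 3, 1, 0.8, 3.2); S = 10.6.
W^NE = (Σα)·S − ½Σα_i² = 10.6² − ½·27.64 = 98.54.
Planner sets s_i = Σα_j = 10.6 for every i, so S^SO = 5·10.6 = 53.
W^SO = (Σα)·S^SO − ½·5·(Σα)² = (5/2)·10.6² = 280.9.
Deadweight loss = W^SO − W^NE = 182.36.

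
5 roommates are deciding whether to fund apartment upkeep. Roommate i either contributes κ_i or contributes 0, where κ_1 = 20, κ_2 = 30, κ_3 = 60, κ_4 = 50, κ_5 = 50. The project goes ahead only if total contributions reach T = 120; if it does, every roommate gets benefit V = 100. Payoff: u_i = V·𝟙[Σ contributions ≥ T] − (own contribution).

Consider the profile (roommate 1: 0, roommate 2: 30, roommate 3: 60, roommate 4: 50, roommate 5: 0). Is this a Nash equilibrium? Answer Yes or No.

Total = 140 ≥ 120: provided.
Roommate 1 (pledges 0, payoff 100): pledging 20 → total 160, payoff 80. No gain.
Roommate 2 (pledges 30, payoff 70): dropping to 0 → total 110, payoff 0. No gain.
Roommate 3 (pledges 60, payoff 40): dropping to 0 → total 80, payoff 0. No gain.
Roommate 4 (pledges 50, payoff 50): dropping to 0 → total 90, payoff 0. No gain.
Roommate 5 (pledges 0, payoff 100): pledging 50 → total 190, payoff 50. No gain.

Yes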